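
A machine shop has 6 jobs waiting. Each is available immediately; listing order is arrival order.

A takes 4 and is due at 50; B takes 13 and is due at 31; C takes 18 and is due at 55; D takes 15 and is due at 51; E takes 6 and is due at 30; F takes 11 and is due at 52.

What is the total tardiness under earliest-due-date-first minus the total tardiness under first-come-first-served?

EDD (increasing due date): E B A D F C.
E: 0→6, due 30, tardiness 0
B: 6→19, due 31, tardiness 0
A: 19→23, due 50, tardiness 0
D: 23→38, due 51, tardiness 0
F: 38→49, due 52, tardiness 0
C: 49→67, due 55, tardiness 12
Sum = 0+0+0+0+0+12 = 12.
FIFO (arrival order): A B C D E F.
A: 0→4, due 50, tardiness 0
B: 4→17, due 31, tardiness 0
C: 17→35, due 55, tardiness 0
D: 35→50, due 51, tardiness 0
E: 50→56, due 30, tardiness 26
F: 56→67, due 52, tardiness 15
Sum = 0+0+0+0+26+15 = 41.
Difference = 12 − 41 = -29.

-29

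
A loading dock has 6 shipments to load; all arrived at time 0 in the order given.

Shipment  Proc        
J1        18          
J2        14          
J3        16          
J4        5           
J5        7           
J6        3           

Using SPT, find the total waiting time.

SPT (increasing processing time): J6 J4 J5 J2 J3 J1.
J6: waits 0, runs 0→3
J4: waits 3, runs 3→8
J5: waits 8, runs 8→15
J2: waits 15, runs 15→29
J3: waits 29, runs 29→45
J1: waits 45, runs 45→63
Sum = 0+3+8+15+29+45 = 100.

100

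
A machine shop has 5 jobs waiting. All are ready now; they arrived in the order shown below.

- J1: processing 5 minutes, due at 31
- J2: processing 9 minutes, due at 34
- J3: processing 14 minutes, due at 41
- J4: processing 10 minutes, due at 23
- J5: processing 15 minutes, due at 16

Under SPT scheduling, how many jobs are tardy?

SPT (increasing processing time): J1 J2 J4 J3 J5.
J1: 0→5, due 31, tardiness 0
J2: 5→14, due 34, tardiness 0
J4: 14→24, due 23, tardiness 1
J3: 24→38, due 41, tardiness 0
J5: 38→53, due 16, tardiness 37
Late jobs: 2.

2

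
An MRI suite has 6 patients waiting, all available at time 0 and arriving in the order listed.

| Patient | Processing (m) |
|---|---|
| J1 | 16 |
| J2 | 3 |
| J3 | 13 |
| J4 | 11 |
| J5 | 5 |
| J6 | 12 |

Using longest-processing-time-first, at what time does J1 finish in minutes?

LPT (decreasing processing time): J1 J3 J6 J4 J5 J2.
J1: 0→16

16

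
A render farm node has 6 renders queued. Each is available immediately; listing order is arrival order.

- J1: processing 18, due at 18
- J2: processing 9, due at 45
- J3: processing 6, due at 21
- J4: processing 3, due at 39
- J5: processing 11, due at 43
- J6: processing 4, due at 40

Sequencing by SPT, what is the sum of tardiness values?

33

SPT (increasing processing time): J4 J6 J3 J2 J5 J1.
J4: 0→3, due 39, tardiness 0
J6: 3→7, due 40, tardiness 0
J3: 7→13, due 21, tardiness 0
J2: 13→22, due 45, tardiness 0
J5: 22→33, due 43, tardiness 0
J1: 33→51, due 18, tardiness 33
Sum = 0+0+0+0+0+33 = 33.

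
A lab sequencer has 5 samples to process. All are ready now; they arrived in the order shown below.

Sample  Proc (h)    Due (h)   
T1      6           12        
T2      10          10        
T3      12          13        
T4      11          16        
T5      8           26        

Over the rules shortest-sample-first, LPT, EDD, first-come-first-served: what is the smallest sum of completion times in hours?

SPT (increasing processing time): T1 T5 T2 T4 T3.
T1: 0→6
T5: 6→14
T2: 14→24
T4: 24→35
T3: 35→47
Sum = 6+14+24+35+47 = 126.
LPT (decreasing processing time): T3 T4 T2 T5 T1.
T3: 0→12
T4: 12→23
T2: 23→33
T5: 33→41
T1: 41→47
Sum = 12+23+33+41+47 = 156.
EDD (increasing due date): T2 T1 T3 T4 T5.
T2: 0→10
T1: 10→16
T3: 16→28
T4: 28→39
T5: 39→47
Sum = 10+16+28+39+47 = 140.
FIFO (arrival order): T1 T2 T3 T4 T5.
T1: 0→6
T2: 6→16
T3: 16→28
T4: 28→39
T5: 39→47
Sum = 6+16+28+39+47 = 136.
SPT 126, LPT 156, EDD 140, FIFO 136 → minimum 126.

126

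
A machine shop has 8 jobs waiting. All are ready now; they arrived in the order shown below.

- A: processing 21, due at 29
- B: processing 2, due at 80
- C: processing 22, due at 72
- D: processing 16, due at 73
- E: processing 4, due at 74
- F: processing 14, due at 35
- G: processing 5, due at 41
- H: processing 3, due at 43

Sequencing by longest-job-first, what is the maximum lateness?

42

LPT (decreasing processing time): C A D F G E H B.
C: 0→22, due 72, lateness -50
A: 22→43, due 29, lateness 14
D: 43→59, due 73, lateness -14
F: 59→73, due 35, lateness 38
G: 73→78, due 41, lateness 37
E: 78→82, due 74, lateness 8
H: 82→85, due 43, lateness 42
B: 85→87, due 80, lateness 7
Maximum = 42.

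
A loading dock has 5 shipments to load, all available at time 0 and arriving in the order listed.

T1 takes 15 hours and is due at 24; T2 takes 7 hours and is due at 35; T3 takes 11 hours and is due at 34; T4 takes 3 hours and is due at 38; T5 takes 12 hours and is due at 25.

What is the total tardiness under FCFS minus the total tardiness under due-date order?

-3

FIFO (arrival order): T1 T2 T3 T4 T5.
T1: 0→15, due 24, tardiness 0
T2: 15→22, due 35, tardiness 0
T3: 22→33, due 34, tardiness 0
T4: 33→36, due 38, tardiness 0
T5: 36→48, due 25, tardiness 23
Sum = 0+0+0+0+23 = 23.
EDD (increasing due date): T1 T5 T3 T2 T4.
T1: 0→15, due 24, tardiness 0
T5: 15→27, due 25, tardiness 2
T3: 27→38, due 34, tardiness 4
T2: 38→45, due 35, tardiness 10
T4: 45→48, due 38, tardiness 10
Sum = 0+2+4+10+10 = 26.
Difference = 23 − 26 = -3.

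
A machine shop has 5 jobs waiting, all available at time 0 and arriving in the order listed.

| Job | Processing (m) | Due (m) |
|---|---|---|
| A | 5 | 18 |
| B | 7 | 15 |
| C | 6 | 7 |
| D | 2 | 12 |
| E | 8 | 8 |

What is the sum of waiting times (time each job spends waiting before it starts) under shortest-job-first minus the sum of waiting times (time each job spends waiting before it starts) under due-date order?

SPT (increasing processing time): D A C B E.
D: waits 0, runs 0→2
A: waits 2, runs 2→7
C: waits 7, runs 7→13
B: waits 13, runs 13→20
E: waits 20, runs 20→28
Sum = 0+2+7+13+20 = 42.
EDD (increasing due date): C E D B A.
C: waits 0, runs 0→6
E: waits 6, runs 6→14
D: waits 14, runs 14→16
B: waits 16, runs 16→23
A: waits 23, runs 23→28
Sum = 0+6+14+16+23 = 59.
Difference = 42 − 59 = -17.

-17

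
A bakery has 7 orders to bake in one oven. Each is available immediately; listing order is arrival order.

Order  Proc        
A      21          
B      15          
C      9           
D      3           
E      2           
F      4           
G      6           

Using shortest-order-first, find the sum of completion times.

SPT (increasing processing time): E D F G C B A.
E: 0→2
D: 2→5
F: 5→9
G: 9→15
C: 15→24
B: 24→39
A: 39→60
Sum = 2+5+9+15+24+39+60 = 154.

154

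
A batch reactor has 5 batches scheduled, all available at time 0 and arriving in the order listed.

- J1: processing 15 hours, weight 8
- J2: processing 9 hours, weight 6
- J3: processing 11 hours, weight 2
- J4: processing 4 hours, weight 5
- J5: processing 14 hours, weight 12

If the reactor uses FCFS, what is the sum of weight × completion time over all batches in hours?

1165

FIFO (arrival order): J1 J2 J3 J4 J5.
J1: finishes 15, weight 8, w·C = 120
J2: finishes 24, weight 6, w·C = 144
J3: finishes 35, weight 2, w·C = 70
J4: finishes 39, weight 5, w·C = 195
J5: finishes 53, weight 12, w·C = 636
Sum = 120+144+70+195+636 = 1165.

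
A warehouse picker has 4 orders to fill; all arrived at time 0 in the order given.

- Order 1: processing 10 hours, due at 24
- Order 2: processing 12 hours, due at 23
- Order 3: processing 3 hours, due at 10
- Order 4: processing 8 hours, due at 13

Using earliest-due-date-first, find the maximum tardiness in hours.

EDD (increasing due date): Order 3 Order 4 Order 2 Order 1.
Order 3: 0→3, due 10, tardiness 0
Order 4: 3→11, due 13, tardiness 0
Order 2: 11→23, due 23, tardiness 0
Order 1: 23→33, due 24, tardiness 9
Maximum = 9.

9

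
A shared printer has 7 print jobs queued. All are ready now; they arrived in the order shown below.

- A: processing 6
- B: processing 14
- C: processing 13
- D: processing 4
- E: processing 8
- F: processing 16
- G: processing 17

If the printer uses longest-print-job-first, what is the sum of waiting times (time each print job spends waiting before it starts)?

299

LPT (decreasing processing time): G F B C E A D.
G: waits 0, runs 0→17
F: waits 17, runs 17→33
B: waits 33, runs 33→47
C: waits 47, runs 47→60
E: waits 60, runs 60→68
A: waits 68, runs 68→74
D: waits 74, runs 74→78
Sum = 0+17+33+47+60+68+74 = 299.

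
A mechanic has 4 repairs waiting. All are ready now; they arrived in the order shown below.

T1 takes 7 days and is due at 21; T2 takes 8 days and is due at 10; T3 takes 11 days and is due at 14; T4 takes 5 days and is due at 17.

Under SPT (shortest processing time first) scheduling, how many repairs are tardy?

SPT (increasing processing time): T4 T1 T2 T3.
T4: 0→5, due 17, tardiness 0
T1: 5→12, due 21, tardiness 0
T2: 12→20, due 10, tardiness 10
T3: 20→31, due 14, tardiness 17
Late repairs: 2.

2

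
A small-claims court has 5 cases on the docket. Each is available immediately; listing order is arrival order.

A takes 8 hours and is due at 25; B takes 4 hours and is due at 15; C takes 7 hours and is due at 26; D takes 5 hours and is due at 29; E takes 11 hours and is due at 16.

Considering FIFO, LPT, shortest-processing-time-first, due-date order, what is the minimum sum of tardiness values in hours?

10

FIFO (arrival order): A B C D E.
A: 0→8, due 25, tardiness 0
B: 8→12, due 15, tardiness 0
C: 12→19, due 26, tardiness 0
D: 19→24, due 29, tardiness 0
E: 24→35, due 16, tardiness 19
Sum = 0+0+0+0+19 = 19.
LPT (decreasing processing time): E A C D B.
E: 0→11, due 16, tardiness 0
A: 11→19, due 25, tardiness 0
C: 19→26, due 26, tardiness 0
D: 26→31, due 29, tardiness 2
B: 31→35, due 15, tardiness 20
Sum = 0+0+0+2+20 = 22.
SPT (increasing processing time): B D C A E.
B: 0→4, due 15, tardiness 0
D: 4→9, due 29, tardiness 0
C: 9→16, due 26, tardiness 0
A: 16→24, due 25, tardiness 0
E: 24→35, due 16, tardiness 19
Sum = 0+0+0+0+19 = 19.
EDD (increasing due date): B E A C D.
B: 0→4, due 15, tardiness 0
E: 4→15, due 16, tardiness 0
A: 15→23, due 25, tardiness 0
C: 23→30, due 26, tardiness 4
D: 30→35, due 29, tardiness 6
Sum = 0+0+0+4+6 = 10.
FIFO 19, LPT 22, SPT 19, EDD 10 → minimum 10.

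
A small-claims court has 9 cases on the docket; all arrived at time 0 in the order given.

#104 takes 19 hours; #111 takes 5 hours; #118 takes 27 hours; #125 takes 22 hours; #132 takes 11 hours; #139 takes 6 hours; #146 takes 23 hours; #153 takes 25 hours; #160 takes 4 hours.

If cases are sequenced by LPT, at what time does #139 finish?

LPT (decreasing processing time): #118 #153 #146 #125 #104 #132 #139 #111 #160.
#118: 0→27
#153: 27→52
#146: 52→75
#125: 75→97
#104: 97→116
#132: 116→127
#139: 127→133

133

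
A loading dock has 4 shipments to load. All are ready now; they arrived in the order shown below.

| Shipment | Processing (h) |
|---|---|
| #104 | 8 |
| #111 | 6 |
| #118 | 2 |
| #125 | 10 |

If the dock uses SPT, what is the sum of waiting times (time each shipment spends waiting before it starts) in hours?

26

SPT (increasing processing time): #118 #111 #104 #125.
#118: waits 0, runs 0→2
#111: waits 2, runs 2→8
#104: waits 8, runs 8→16
#125: waits 16, runs 16→26
Sum = 0+2+8+16 = 26.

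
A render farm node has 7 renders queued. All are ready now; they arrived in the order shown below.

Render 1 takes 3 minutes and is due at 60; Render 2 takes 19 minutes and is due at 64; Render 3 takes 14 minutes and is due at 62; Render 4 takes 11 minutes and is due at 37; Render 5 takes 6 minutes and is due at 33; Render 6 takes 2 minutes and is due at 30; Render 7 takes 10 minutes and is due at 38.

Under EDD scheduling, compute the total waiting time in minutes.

136

EDD (increasing due date): Render 6 Render 5 Render 4 Render 7 Render 1 Render 3 Render 2.
Render 6: waits 0, runs 0→2
Render 5: waits 2, runs 2→8
Render 4: waits 8, runs 8→19
Render 7: waits 19, runs 19→29
Render 1: waits 29, runs 29→32
Render 3: waits 32, runs 32→46
Render 2: waits 46, runs 46→65
Sum = 0+2+8+19+29+32+46 = 136.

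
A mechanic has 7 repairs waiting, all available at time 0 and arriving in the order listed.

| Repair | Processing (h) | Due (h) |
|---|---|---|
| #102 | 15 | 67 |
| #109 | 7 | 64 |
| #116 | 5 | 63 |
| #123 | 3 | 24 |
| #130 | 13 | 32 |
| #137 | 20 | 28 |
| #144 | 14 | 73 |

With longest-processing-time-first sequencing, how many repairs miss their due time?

4

LPT (decreasing processing time): #137 #102 #144 #130 #109 #116 #123.
#137: 0→20, due 28, tardiness 0
#102: 20→35, due 67, tardiness 0
#144: 35→49, due 73, tardiness 0
#130: 49→62, due 32, tardiness 30
#109: 62→69, due 64, tardiness 5
#116: 69→74, due 63, tardiness 11
#123: 74→77, due 24, tardiness 53
Late repairs: 4.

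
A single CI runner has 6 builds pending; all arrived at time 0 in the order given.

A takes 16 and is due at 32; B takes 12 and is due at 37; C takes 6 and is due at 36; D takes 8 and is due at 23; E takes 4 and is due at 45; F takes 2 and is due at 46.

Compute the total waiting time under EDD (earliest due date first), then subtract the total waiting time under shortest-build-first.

78

EDD (increasing due date): D A C B E F.
D: waits 0, runs 0→8
A: waits 8, runs 8→24
C: waits 24, runs 24→30
B: waits 30, runs 30→42
E: waits 42, runs 42→46
F: waits 46, runs 46→48
Sum = 0+8+24+30+42+46 = 150.
SPT (increasing processing time): F E C D B A.
F: waits 0, runs 0→2
E: waits 2, runs 2→6
C: waits 6, runs 6→12
D: waits 12, runs 12→20
B: waits 20, runs 20→32
A: waits 32, runs 32→48
Sum = 0+2+6+12+20+32 = 72.
Difference = 150 − 72 = 78.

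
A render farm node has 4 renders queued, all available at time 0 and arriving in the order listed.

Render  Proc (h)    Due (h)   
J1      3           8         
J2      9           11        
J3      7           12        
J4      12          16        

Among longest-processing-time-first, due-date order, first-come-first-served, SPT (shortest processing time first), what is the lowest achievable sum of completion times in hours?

63

LPT (decreasing processing time): J4 J2 J3 J1.
J4: 0→12
J2: 12→21
J3: 21→28
J1: 28→31
Sum = 12+21+28+31 = 92.
EDD (increasing due date): J1 J2 J3 J4.
J1: 0→3
J2: 3→12
J3: 12→19
J4: 19→31
Sum = 3+12+19+31 = 65.
FIFO (arrival order): J1 J2 J3 J4.
J1: 0→3
J2: 3→12
J3: 12→19
J4: 19→31
Sum = 3+12+19+31 = 65.
SPT (increasing processing time): J1 J3 J2 J4.
J1: 0→3
J3: 3→10
J2: 10→19
J4: 19→31
Sum = 3+10+19+31 = 63.
LPT 92, EDD 65, FIFO 65, SPT 63 → minimum 63.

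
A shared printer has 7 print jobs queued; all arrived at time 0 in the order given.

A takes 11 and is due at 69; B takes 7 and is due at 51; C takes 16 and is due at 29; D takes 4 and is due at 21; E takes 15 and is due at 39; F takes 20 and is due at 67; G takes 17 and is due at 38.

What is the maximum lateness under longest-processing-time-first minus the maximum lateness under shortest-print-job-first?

37

LPT (decreasing processing time): F G C E A B D.
F: 0→20, due 67, lateness -47
G: 20→37, due 38, lateness -1
C: 37→53, due 29, lateness 24
E: 53→68, due 39, lateness 29
A: 68→79, due 69, lateness 10
B: 79→86, due 51, lateness 35
D: 86→90, due 21, lateness 69
Maximum = 69.
SPT (increasing processing time): D B A E C G F.
D: 0→4, due 21, lateness -17
B: 4→11, due 51, lateness -40
A: 11→22, due 69, lateness -47
E: 22→37, due 39, lateness -2
C: 37→53, due 29, lateness 24
G: 53→70, due 38, lateness 32
F: 70→90, due 67, lateness 23
Maximum = 32.
Difference = 69 − 32 = 37.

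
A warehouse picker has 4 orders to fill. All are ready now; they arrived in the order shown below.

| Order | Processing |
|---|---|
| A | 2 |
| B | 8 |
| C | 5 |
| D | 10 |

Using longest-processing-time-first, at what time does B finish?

LPT (decreasing processing time): D B C A.
D: 0→10
B: 10→18

18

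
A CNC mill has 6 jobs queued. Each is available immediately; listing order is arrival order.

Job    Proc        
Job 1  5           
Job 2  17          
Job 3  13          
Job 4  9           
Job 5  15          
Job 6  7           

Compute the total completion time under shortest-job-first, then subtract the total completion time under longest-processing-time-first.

SPT (increasing processing time): Job 1 Job 6 Job 4 Job 3 Job 5 Job 2.
Job 1: 0→5
Job 6: 5→12
Job 4: 12→21
Job 3: 21→34
Job 5: 34→49
Job 2: 49→66
Sum = 5+12+21+34+49+66 = 187.
LPT (decreasing processing time): Job 2 Job 5 Job 3 Job 4 Job 6 Job 1.
Job 2: 0→17
Job 5: 17→32
Job 3: 32→45
Job 4: 45→54
Job 6: 54→61
Job 1: 61→66
Sum = 17+32+45+54+61+66 = 275.
Difference = 187 − 275 = -88.

-88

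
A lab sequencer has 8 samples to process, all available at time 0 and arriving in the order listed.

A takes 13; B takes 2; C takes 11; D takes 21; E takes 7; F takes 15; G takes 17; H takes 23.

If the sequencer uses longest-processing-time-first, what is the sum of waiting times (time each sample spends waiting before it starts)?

500

LPT (decreasing processing time): H D G F A C E B.
H: waits 0, runs 0→23
D: waits 23, runs 23→44
G: waits 44, runs 44→61
F: waits 61, runs 61→76
A: waits 76, runs 76→89
C: waits 89, runs 89→100
E: waits 100, runs 100→107
B: waits 107, runs 107→109
Sum = 0+23+44+61+76+89+100+107 = 500.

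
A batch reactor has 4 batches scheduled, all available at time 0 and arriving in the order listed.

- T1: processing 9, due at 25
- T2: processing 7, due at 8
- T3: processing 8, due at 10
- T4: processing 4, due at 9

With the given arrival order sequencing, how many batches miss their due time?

FIFO (arrival order): T1 T2 T3 T4.
T1: 0→9, due 25, tardiness 0
T2: 9→16, due 8, tardiness 8
T3: 16→24, due 10, tardiness 14
T4: 24→28, due 9, tardiness 19
Late batches: 3.

3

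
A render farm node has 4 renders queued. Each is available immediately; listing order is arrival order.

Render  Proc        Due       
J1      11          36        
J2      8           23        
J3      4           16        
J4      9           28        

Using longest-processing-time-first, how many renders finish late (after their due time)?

2

LPT (decreasing processing time): J1 J4 J2 J3.
J1: 0→11, due 36, tardiness 0
J4: 11→20, due 28, tardiness 0
J2: 20→28, due 23, tardiness 5
J3: 28→32, due 16, tardiness 16
Late renders: 2.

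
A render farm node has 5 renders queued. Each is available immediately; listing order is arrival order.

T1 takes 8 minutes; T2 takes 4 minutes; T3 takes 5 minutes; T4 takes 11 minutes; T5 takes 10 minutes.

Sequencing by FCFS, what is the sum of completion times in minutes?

103

FIFO (arrival order): T1 T2 T3 T4 T5.
T1: 0→8
T2: 8→12
T3: 12→17
T4: 17→28
T5: 28→38
Sum = 8+12+17+28+38 = 103.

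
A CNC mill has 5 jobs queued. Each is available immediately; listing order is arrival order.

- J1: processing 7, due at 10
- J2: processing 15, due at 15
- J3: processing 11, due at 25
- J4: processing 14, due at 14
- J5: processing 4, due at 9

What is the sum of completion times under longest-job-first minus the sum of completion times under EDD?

LPT (decreasing processing time): J2 J4 J3 J1 J5.
J2: 0→15
J4: 15→29
J3: 29→40
J1: 40→47
J5: 47→51
Sum = 15+29+40+47+51 = 182.
EDD (increasing due date): J5 J1 J4 J2 J3.
J5: 0→4
J1: 4→11
J4: 11→25
J2: 25→40
J3: 40→51
Sum = 4+11+25+40+51 = 131.
Difference = 182 − 131 = 51.

51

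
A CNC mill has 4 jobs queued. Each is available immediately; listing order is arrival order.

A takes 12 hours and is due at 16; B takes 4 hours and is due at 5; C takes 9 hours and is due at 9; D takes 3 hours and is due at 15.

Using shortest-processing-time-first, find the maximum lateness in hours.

SPT (increasing processing time): D B C A.
D: 0→3, due 15, lateness -12
B: 3→7, due 5, lateness 2
C: 7→16, due 9, lateness 7
A: 16→28, due 16, lateness 12
Maximum = 12.

12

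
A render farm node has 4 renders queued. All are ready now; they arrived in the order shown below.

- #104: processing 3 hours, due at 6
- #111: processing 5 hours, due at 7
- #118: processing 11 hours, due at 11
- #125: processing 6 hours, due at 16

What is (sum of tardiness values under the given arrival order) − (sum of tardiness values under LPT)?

FIFO (arrival order): #104 #111 #118 #125.
#104: 0→3, due 6, tardiness 0
#111: 3→8, due 7, tardiness 1
#118: 8→19, due 11, tardiness 8
#125: 19→25, due 16, tardiness 9
Sum = 0+1+8+9 = 18.
LPT (decreasing processing time): #118 #125 #111 #104.
#118: 0→11, due 11, tardiness 0
#125: 11→17, due 16, tardiness 1
#111: 17→22, due 7, tardiness 15
#104: 22→25, due 6, tardiness 19
Sum = 0+1+15+19 = 35.
Difference = 18 − 35 = -17.

-17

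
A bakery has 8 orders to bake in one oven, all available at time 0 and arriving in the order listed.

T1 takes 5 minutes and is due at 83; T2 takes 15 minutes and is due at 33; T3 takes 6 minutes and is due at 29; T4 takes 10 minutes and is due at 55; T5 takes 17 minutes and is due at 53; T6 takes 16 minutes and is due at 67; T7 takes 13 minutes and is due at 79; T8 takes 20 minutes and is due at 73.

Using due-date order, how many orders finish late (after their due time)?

3

EDD (increasing due date): T3 T2 T5 T4 T6 T8 T7 T1.
T3: 0→6, due 29, tardiness 0
T2: 6→21, due 33, tardiness 0
T5: 21→38, due 53, tardiness 0
T4: 38→48, due 55, tardiness 0
T6: 48→64, due 67, tardiness 0
T8: 64→84, due 73, tardiness 11
T7: 84→97, due 79, tardiness 18
T1: 97→102, due 83, tardiness 19
Late orders: 3.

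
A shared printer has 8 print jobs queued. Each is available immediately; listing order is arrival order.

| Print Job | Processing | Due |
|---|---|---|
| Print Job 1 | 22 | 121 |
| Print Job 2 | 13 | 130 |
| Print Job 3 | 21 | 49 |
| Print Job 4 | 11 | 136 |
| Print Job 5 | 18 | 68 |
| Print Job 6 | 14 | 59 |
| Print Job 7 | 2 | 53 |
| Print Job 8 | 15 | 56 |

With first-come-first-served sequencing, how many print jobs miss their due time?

FIFO (arrival order): Print Job 1 Print Job 2 Print Job 3 Print Job 4 Print Job 5 Print Job 6 Print Job 7 Print Job 8.
Print Job 1: 0→22, due 121, tardiness 0
Print Job 2: 22→35, due 130, tardiness 0
Print Job 3: 35→56, due 49, tardiness 7
Print Job 4: 56→67, due 136, tardiness 0
Print Job 5: 67→85, due 68, tardiness 17
Print Job 6: 85→99, due 59, tardiness 40
Print Job 7: 99→101, due 53, tardiness 48
Print Job 8: 101→116, due 56, tardiness 60
Late print jobs: 5.

5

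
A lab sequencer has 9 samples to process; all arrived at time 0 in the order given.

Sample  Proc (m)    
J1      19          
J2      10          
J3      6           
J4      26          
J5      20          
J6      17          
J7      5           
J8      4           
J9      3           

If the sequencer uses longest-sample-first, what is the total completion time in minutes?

729

LPT (decreasing processing time): J4 J5 J1 J6 J2 J3 J7 J8 J9.
J4: 0→26
J5: 26→46
J1: 46→65
J6: 65→82
J2: 82→92
J3: 92→98
J7: 98→103
J8: 103→107
J9: 107→110
Sum = 26+46+65+82+92+98+103+107+110 = 729.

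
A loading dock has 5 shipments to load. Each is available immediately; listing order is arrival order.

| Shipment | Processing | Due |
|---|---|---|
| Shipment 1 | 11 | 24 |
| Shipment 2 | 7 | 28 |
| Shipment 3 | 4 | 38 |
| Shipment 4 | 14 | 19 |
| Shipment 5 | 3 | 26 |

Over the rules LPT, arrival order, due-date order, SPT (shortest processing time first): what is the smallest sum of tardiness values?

LPT (decreasing processing time): Shipment 4 Shipment 1 Shipment 2 Shipment 3 Shipment 5.
Shipment 4: 0→14, due 19, tardiness 0
Shipment 1: 14→25, due 24, tardiness 1
Shipment 2: 25→32, due 28, tardiness 4
Shipment 3: 32→36, due 38, tardiness 0
Shipment 5: 36→39, due 26, tardiness 13
Sum = 0+1+4+0+13 = 18.
FIFO (arrival order): Shipment 1 Shipment 2 Shipment 3 Shipment 4 Shipment 5.
Shipment 1: 0→11, due 24, tardiness 0
Shipment 2: 11→18, due 28, tardiness 0
Shipment 3: 18→22, due 38, tardiness 0
Shipment 4: 22→36, due 19, tardiness 17
Shipment 5: 36→39, due 26, tardiness 13
Sum = 0+0+0+17+13 = 30.
EDD (increasing due date): Shipment 4 Shipment 1 Shipment 5 Shipment 2 Shipment 3.
Shipment 4: 0→14, due 19, tardiness 0
Shipment 1: 14→25, due 24, tardiness 1
Shipment 5: 25→28, due 26, tardiness 2
Shipment 2: 28→35, due 28, tardiness 7
Shipment 3: 35→39, due 38, tardiness 1
Sum = 0+1+2+7+1 = 11.
SPT (increasing processing time): Shipment 5 Shipment 3 Shipment 2 Shipment 1 Shipment 4.
Shipment 5: 0→3, due 26, tardiness 0
Shipment 3: 3→7, due 38, tardiness 0
Shipment 2: 7→14, due 28, tardiness 0
Shipment 1: 14→25, due 24, tardiness 1
Shipment 4: 25→39, due 19, tardiness 20
Sum = 0+0+0+1+20 = 21.
LPT 18, FIFO 30, EDD 11, SPT 21 → minimum 11.

11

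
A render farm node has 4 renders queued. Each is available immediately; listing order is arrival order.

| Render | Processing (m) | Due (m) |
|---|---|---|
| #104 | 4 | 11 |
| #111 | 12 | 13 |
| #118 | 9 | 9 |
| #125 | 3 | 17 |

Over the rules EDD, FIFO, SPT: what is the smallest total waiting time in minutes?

EDD (increasing due date): #118 #104 #111 #125.
#118: waits 0, runs 0→9
#104: waits 9, runs 9→13
#111: waits 13, runs 13→25
#125: waits 25, runs 25→28
Sum = 0+9+13+25 = 47.
FIFO (arrival order): #104 #111 #118 #125.
#104: waits 0, runs 0→4
#111: waits 4, runs 4→16
#118: waits 16, runs 16→25
#125: waits 25, runs 25→28
Sum = 0+4+16+25 = 45.
SPT (increasing processing time): #125 #104 #118 #111.
#125: waits 0, runs 0→3
#104: waits 3, runs 3→7
#118: waits 7, runs 7→16
#111: waits 16, runs 16→28
Sum = 0+3+7+16 = 26.
EDD 47, FIFO 45, SPT 26 → minimum 26.

26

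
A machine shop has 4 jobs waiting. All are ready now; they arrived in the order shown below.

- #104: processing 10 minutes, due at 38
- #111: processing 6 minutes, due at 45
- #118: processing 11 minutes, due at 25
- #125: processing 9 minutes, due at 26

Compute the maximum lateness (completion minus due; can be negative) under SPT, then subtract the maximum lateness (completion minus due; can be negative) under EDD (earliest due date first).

17

SPT (increasing processing time): #111 #125 #104 #118.
#111: 0→6, due 45, lateness -39
#125: 6→15, due 26, lateness -11
#104: 15→25, due 38, lateness -13
#118: 25→36, due 25, lateness 11
Maximum = 11.
EDD (increasing due date): #118 #125 #104 #111.
#118: 0→11, due 25, lateness -14
#125: 11→20, due 26, lateness -6
#104: 20→30, due 38, lateness -8
#111: 30→36, due 45, lateness -9
Maximum = -6.
Difference = 11 − -6 = 17.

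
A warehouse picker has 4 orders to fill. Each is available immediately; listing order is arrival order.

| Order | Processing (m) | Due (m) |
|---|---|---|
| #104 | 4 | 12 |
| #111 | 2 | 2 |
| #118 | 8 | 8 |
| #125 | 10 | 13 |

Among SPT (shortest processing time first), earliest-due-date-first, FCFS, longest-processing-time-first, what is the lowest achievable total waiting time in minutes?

SPT (increasing processing time): #111 #104 #118 #125.
#111: waits 0, runs 0→2
#104: waits 2, runs 2→6
#118: waits 6, runs 6→14
#125: waits 14, runs 14→24
Sum = 0+2+6+14 = 22.
EDD (increasing due date): #111 #118 #104 #125.
#111: waits 0, runs 0→2
#118: waits 2, runs 2→10
#104: waits 10, runs 10→14
#125: waits 14, runs 14→24
Sum = 0+2+10+14 = 26.
FIFO (arrival order): #104 #111 #118 #125.
#104: waits 0, runs 0→4
#111: waits 4, runs 4→6
#118: waits 6, runs 6→14
#125: waits 14, runs 14→24
Sum = 0+4+6+14 = 24.
LPT (decreasing processing time): #125 #118 #104 #111.
#125: waits 0, runs 0→10
#118: waits 10, runs 10→18
#104: waits 18, runs 18→22
#111: waits 22, runs 22→24
Sum = 0+10+18+22 = 50.
SPT 22, EDD 26, FIFO 24, LPT 50 → minimum 22.

22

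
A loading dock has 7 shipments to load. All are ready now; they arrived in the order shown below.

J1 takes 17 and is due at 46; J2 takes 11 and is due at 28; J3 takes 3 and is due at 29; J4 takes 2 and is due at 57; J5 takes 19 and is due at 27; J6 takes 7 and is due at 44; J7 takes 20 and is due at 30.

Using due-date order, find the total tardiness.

EDD (increasing due date): J5 J2 J3 J7 J6 J1 J4.
J5: 0→19, due 27, tardiness 0
J2: 19→30, due 28, tardiness 2
J3: 30→33, due 29, tardiness 4
J7: 33→53, due 30, tardiness 23
J6: 53→60, due 44, tardiness 16
J1: 60→77, due 46, tardiness 31
J4: 77→79, due 57, tardiness 22
Sum = 0+2+4+23+16+31+22 = 98.

98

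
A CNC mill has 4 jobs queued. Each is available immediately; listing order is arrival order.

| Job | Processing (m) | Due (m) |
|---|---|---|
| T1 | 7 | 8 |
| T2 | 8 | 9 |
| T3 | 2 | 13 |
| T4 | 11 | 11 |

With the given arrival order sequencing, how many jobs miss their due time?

3

FIFO (arrival order): T1 T2 T3 T4.
T1: 0→7, due 8, tardiness 0
T2: 7→15, due 9, tardiness 6
T3: 15→17, due 13, tardiness 4
T4: 17→28, due 11, tardiness 17
Late jobs: 3.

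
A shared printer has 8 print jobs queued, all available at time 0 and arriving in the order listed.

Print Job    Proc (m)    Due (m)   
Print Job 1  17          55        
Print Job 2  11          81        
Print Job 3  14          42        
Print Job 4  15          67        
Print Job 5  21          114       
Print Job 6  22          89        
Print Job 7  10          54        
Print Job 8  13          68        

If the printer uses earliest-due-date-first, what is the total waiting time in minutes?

EDD (increasing due date): Print Job 3 Print Job 7 Print Job 1 Print Job 4 Print Job 8 Print Job 2 Print Job 6 Print Job 5.
Print Job 3: waits 0, runs 0→14
Print Job 7: waits 14, runs 14→24
Print Job 1: waits 24, runs 24→41
Print Job 4: waits 41, runs 41→56
Print Job 8: waits 56, runs 56→69
Print Job 2: waits 69, runs 69→80
Print Job 6: waits 80, runs 80→102
Print Job 5: waits 102, runs 102→123
Sum = 0+14+24+41+56+69+80+102 = 386.

386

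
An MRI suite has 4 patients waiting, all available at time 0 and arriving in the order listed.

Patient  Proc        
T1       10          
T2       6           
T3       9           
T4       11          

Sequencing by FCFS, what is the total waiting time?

FIFO (arrival order): T1 T2 T3 T4.
T1: waits 0, runs 0→10
T2: waits 10, runs 10→16
T3: waits 16, runs 16→25
T4: waits 25, runs 25→36
Sum = 0+10+16+25 = 51.

51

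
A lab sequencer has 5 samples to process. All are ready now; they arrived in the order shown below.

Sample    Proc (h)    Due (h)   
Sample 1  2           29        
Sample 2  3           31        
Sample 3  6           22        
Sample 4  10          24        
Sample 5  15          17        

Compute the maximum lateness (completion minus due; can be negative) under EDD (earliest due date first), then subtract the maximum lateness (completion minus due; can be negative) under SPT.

EDD (increasing due date): Sample 5 Sample 3 Sample 4 Sample 1 Sample 2.
Sample 5: 0→15, due 17, lateness -2
Sample 3: 15→21, due 22, lateness -1
Sample 4: 21→31, due 24, lateness 7
Sample 1: 31→33, due 29, lateness 4
Sample 2: 33→36, due 31, lateness 5
Maximum = 7.
SPT (increasing processing time): Sample 1 Sample 2 Sample 3 Sample 4 Sample 5.
Sample 1: 0→2, due 29, lateness -27
Sample 2: 2→5, due 31, lateness -26
Sample 3: 5→11, due 22, lateness -11
Sample 4: 11→21, due 24, lateness -3
Sample 5: 21→36, due 17, lateness 19
Maximum = 19.
Difference = 7 − 19 = -12.

-12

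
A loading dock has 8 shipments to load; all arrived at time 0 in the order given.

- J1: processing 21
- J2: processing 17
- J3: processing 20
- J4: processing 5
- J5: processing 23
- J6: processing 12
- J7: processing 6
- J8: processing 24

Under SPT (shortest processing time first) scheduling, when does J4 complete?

5

SPT (increasing processing time): J4 J7 J6 J2 J3 J1 J5 J8.
J4: 0→5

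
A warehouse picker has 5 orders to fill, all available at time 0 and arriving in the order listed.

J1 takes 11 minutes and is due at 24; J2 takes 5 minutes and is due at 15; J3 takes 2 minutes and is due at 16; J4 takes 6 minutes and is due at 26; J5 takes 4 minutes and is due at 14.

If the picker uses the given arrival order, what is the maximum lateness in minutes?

FIFO (arrival order): J1 J2 J3 J4 J5.
J1: 0→11, due 24, lateness -13
J2: 11→16, due 15, lateness 1
J3: 16→18, due 16, lateness 2
J4: 18→24, due 26, lateness -2
J5: 24→28, due 14, lateness 14
Maximum = 14.

14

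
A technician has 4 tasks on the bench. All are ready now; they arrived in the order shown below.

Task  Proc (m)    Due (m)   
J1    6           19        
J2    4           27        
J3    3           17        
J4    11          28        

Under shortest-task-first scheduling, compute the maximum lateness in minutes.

-4

SPT (increasing processing time): J3 J2 J1 J4.
J3: 0→3, due 17, lateness -14
J2: 3→7, due 27, lateness -20
J1: 7→13, due 19, lateness -6
J4: 13→24, due 28, lateness -4
Maximum = -4.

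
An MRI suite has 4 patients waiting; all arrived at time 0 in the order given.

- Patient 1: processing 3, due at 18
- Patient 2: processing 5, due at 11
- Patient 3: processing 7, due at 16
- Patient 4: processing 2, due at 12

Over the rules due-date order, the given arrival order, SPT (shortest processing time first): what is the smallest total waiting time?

17

EDD (increasing due date): Patient 2 Patient 4 Patient 3 Patient 1.
Patient 2: waits 0, runs 0→5
Patient 4: waits 5, runs 5→7
Patient 3: waits 7, runs 7→14
Patient 1: waits 14, runs 14→17
Sum = 0+5+7+14 = 26.
FIFO (arrival order): Patient 1 Patient 2 Patient 3 Patient 4.
Patient 1: waits 0, runs 0→3
Patient 2: waits 3, runs 3→8
Patient 3: waits 8, runs 8→15
Patient 4: waits 15, runs 15→17
Sum = 0+3+8+15 = 26.
SPT (increasing processing time): Patient 4 Patient 1 Patient 2 Patient 3.
Patient 4: waits 0, runs 0→2
Patient 1: waits 2, runs 2→5
Patient 2: waits 5, runs 5→10
Patient 3: waits 10, runs 10→17
Sum = 0+2+5+10 = 17.
EDD 26, FIFO 26, SPT 17 → minimum 17.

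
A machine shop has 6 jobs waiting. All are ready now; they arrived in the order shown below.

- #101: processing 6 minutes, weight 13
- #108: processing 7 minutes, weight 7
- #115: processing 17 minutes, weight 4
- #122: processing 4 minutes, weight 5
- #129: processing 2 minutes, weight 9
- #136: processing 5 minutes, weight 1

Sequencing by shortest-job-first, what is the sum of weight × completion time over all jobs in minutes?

612

SPT (increasing processing time): #129 #122 #136 #101 #108 #115.
#129: finishes 2, weight 9, w·C = 18
#122: finishes 6, weight 5, w·C = 30
#136: finishes 11, weight 1, w·C = 11
#101: finishes 17, weight 13, w·C = 221
#108: finishes 24, weight 7, w·C = 168
#115: finishes 41, weight 4, w·C = 164
Sum = 18+30+11+221+168+164 = 612.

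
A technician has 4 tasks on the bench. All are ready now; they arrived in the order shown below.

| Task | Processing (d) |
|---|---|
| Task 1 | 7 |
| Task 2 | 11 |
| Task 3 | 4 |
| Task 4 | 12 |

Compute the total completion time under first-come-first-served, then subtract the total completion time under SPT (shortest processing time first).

10

FIFO (arrival order): Task 1 Task 2 Task 3 Task 4.
Task 1: 0→7
Task 2: 7→18
Task 3: 18→22
Task 4: 22→34
Sum = 7+18+22+34 = 81.
SPT (increasing processing time): Task 3 Task 1 Task 2 Task 4.
Task 3: 0→4
Task 1: 4→11
Task 2: 11→22
Task 4: 22→34
Sum = 4+11+22+34 = 71.
Difference = 81 − 71 = 10.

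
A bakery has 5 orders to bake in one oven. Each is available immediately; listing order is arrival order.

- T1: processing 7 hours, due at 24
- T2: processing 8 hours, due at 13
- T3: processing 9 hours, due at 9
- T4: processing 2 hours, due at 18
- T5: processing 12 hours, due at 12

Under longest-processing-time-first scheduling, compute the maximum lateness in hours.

20

LPT (decreasing processing time): T5 T3 T2 T1 T4.
T5: 0→12, due 12, lateness 0
T3: 12→21, due 9, lateness 12
T2: 21→29, due 13, lateness 16
T1: 29→36, due 24, lateness 12
T4: 36→38, due 18, lateness 20
Maximum = 20.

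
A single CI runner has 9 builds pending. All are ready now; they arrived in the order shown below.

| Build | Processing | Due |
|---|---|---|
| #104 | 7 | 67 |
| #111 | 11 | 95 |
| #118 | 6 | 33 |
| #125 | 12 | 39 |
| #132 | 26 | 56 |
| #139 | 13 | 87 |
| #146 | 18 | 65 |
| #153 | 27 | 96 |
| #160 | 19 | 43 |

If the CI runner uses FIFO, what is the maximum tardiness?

96

FIFO (arrival order): #104 #111 #118 #125 #132 #139 #146 #153 #160.
#104: 0→7, due 67, tardiness 0
#111: 7→18, due 95, tardiness 0
#118: 18→24, due 33, tardiness 0
#125: 24→36, due 39, tardiness 0
#132: 36→62, due 56, tardiness 6
#139: 62→75, due 87, tardiness 0
#146: 75→93, due 65, tardiness 28
#153: 93→120, due 96, tardiness 24
#160: 120→139, due 43, tardiness 96
Maximum = 96.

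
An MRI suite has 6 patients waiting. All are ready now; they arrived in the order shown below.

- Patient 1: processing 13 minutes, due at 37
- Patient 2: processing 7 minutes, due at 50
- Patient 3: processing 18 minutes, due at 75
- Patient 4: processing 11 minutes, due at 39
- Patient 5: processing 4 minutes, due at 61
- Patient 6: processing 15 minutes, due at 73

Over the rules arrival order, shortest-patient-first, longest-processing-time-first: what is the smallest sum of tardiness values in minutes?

FIFO (arrival order): Patient 1 Patient 2 Patient 3 Patient 4 Patient 5 Patient 6.
Patient 1: 0→13, due 37, tardiness 0
Patient 2: 13→20, due 50, tardiness 0
Patient 3: 20→38, due 75, tardiness 0
Patient 4: 38→49, due 39, tardiness 10
Patient 5: 49→53, due 61, tardiness 0
Patient 6: 53→68, due 73, tardiness 0
Sum = 0+0+0+10+0+0 = 10.
SPT (increasing processing time): Patient 5 Patient 2 Patient 4 Patient 1 Patient 6 Patient 3.
Patient 5: 0→4, due 61, tardiness 0
Patient 2: 4→11, due 50, tardiness 0
Patient 4: 11→22, due 39, tardiness 0
Patient 1: 22→35, due 37, tardiness 0
Patient 6: 35→50, due 73, tardiness 0
Patient 3: 50→68, due 75, tardiness 0
Sum = 0+0+0+0+0+0 = 0.
LPT (decreasing processing time): Patient 3 Patient 6 Patient 1 Patient 4 Patient 2 Patient 5.
Patient 3: 0→18, due 75, tardiness 0
Patient 6: 18→33, due 73, tardiness 0
Patient 1: 33→46, due 37, tardiness 9
Patient 4: 46→57, due 39, tardiness 18
Patient 2: 57→64, due 50, tardiness 14
Patient 5: 64→68, due 61, tardiness 7
Sum = 0+0+9+18+14+7 = 48.
FIFO 10, SPT 0, LPT 48 → minimum 0.

0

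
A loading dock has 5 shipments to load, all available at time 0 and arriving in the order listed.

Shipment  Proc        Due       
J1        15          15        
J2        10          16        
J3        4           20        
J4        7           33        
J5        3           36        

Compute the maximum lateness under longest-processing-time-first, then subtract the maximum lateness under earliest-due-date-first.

LPT (decreasing processing time): J1 J2 J4 J3 J5.
J1: 0→15, due 15, lateness 0
J2: 15→25, due 16, lateness 9
J4: 25→32, due 33, lateness -1
J3: 32→36, due 20, lateness 16
J5: 36→39, due 36, lateness 3
Maximum = 16.
EDD (increasing due date): J1 J2 J3 J4 J5.
J1: 0→15, due 15, lateness 0
J2: 15→25, due 16, lateness 9
J3: 25→29, due 20, lateness 9
J4: 29→36, due 33, lateness 3
J5: 36→39, due 36, lateness 3
Maximum = 9.
Difference = 16 − 9 = 7.

7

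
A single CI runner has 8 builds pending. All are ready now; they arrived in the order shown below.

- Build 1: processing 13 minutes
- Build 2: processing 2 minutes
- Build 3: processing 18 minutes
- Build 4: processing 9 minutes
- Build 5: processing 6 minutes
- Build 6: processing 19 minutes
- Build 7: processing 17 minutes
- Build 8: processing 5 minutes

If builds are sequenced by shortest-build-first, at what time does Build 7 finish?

52

SPT (increasing processing time): Build 2 Build 8 Build 5 Build 4 Build 1 Build 7 Build 3 Build 6.
Build 2: 0→2
Build 8: 2→7
Build 5: 7→13
Build 4: 13→22
Build 1: 22→35
Build 7: 35→52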